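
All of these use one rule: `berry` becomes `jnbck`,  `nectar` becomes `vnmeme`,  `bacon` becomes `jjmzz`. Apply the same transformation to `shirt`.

aqscf

Letter i (0-indexed) is shifted by i+8, so successive shifts are 8, 9, 10, ….
Applying it to shirt: s+8=a, h+9=q, i+10=s, r+11=c, t+12=f.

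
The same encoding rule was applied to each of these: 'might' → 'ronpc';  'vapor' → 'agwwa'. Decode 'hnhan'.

In might: m→r is +5, i→o is +6, g→n is +7, h→p is +8 — the shift increases by 1 each position. Letter i (0-indexed) is shifted by i+5, so successive shifts are 5, 6, 7, ….
Reversing it on hnhan: h−5=c, n−6=h, h−7=a, a−8=s, n−9=e.

chase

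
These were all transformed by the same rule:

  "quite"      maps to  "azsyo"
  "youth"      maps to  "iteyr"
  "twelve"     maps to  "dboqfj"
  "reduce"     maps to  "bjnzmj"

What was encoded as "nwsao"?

It's a Vigenère-style cipher with numeric key [10,5]: position i shifts by key[i mod 2].
Reversing it on nwsao: n−10=d, w−5=r, s−10=i, a−5=v, o−10=e.

drive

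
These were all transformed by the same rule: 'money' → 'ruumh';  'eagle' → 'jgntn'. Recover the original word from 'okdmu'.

jewel

In money: m→r is +5, o→u is +6, n→u is +7, e→m is +8 — the shift increases by 1 each position. Letter i (0-indexed) is shifted by i+5, so successive shifts are 5, 6, 7, ….
Reversing it on okdmu: o−5=j, k−6=e, d−7=w, m−8=e, u−9=l.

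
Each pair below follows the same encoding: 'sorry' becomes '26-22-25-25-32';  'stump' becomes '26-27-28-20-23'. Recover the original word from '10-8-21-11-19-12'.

candle

s is letter #19 and maps to 26: an offset of 7. The number is (letter's place in the alphabet, a=1) + 7.
Undoing it on 10-8-21-11-19-12: 10→(10−7)÷1=3=c, 8→(8−7)÷1=1=a, 21→(21−7)÷1=14=n, 11→(11−7)÷1=4=d, 19→(19−7)÷1=12=l, 12→(12−7)÷1=5=e.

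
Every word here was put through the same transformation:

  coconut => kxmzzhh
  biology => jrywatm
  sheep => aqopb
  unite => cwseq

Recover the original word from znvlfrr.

In coconut: c→k is +8, o→x is +9, c→m is +10, o→z is +11 — the shift increases by 1 each position. Each letter shifts forward by (position + 8), i.e. 8, 9, 10, … — the shift grows by one for each successive letter.
Undoing it on znvlfrr: z−8=r, n−9=e, v−10=l, l−11=a, f−12=t, r−13=e, r−14=d.

related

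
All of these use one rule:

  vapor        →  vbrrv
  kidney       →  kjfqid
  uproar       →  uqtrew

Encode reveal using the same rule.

Each letter shifts forward by its position index (0, 1, 2, …) — the shift grows by one for each successive letter.
Applying it to reveal: r+0=r, e+1=f, v+2=x, e+3=h, a+4=e, l+5=q.

rfxheq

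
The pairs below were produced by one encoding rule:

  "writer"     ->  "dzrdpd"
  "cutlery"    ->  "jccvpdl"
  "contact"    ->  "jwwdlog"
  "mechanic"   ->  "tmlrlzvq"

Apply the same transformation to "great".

nznke

In writer: w→d is +7, r→z is +8, i→r is +9, t→d is +10 — the shift increases by 1 each position. The shift increases by 1 at each position, starting from +7: 7, 8, 9, ….
On great: g+7=n, r+8=z, e+9=n, a+10=k, t+11=e.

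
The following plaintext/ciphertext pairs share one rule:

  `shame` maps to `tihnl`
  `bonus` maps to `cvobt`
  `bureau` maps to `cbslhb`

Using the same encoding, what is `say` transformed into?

The shift depends on letter class: consonant s→t is +1, but vowel a→h is +7. Vowels shift forward by 7 and consonants shift forward by 1.
For say: s(cons)+1=t, a(vowel)+7=h, y(cons)+1=z.

thz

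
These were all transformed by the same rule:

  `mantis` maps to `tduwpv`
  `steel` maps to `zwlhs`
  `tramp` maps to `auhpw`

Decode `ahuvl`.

tense

It's a Vigenère-style cipher with numeric key [7,3]: position i shifts by key[i mod 2].
Undoing it on ahuvl: a−7=t, h−3=e, u−7=n, v−3=s, l−7=e.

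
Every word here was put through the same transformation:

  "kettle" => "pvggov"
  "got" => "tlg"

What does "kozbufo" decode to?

playful

Each pair mirrors across the alphabet (k↔p, e↔v, t↔g): positions sum to 25. Each letter is replaced by its mirror in the alphabet: a↔z, b↔y, c↔x, and so on (the Atbash cipher).
Undoing it on kozbufo: k↔p, o↔l, z↔a, b↔y, u↔f, f↔u, o↔l.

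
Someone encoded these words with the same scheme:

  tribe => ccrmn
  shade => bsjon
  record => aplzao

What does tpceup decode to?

kettle

Shifts by position in tribe: pos 0: t→c (+9), pos 1: r→c (+11), pos 2: i→r (+9), pos 3: b→m (+11) — repeating every 2. It's a Vigenère-style cipher with numeric key [9,11]: position i shifts by key[i mod 2].
Reversing it on tpceup: t−9=k, p−11=e, c−9=t, e−11=t, u−9=l, p−11=e.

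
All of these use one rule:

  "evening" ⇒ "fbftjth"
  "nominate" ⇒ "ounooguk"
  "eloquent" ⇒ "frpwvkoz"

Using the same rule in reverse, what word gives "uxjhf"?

tribe

Shifts by position in evening: pos 0: e→f (+1), pos 1: v→b (+6), pos 2: e→f (+1), pos 3: n→t (+6) — repeating every 2. A repeating key of period 2 is used — shifts +1, +6 over and over.
Reversing it on uxjhf: u−1=t, x−6=r, j−1=i, h−6=b, f−1=e.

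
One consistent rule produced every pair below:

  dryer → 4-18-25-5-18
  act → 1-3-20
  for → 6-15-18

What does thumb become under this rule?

d is letter #4 and maps to 4: an offset of 0. Each letter is replaced by its alphabet position (a=1, b=2, …, z=26).
For thumb: t=20→20, h=8→8, u=21→21, m=13→13, b=2→2.

20-8-21-13-2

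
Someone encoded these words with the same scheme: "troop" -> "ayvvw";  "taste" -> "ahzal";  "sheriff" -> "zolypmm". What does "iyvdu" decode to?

Compare letters: t→a is +7, r→y is +7, o→v is +7 — a constant shift. It's a constant shift of +7 (ROT7).
Decoding iyvdu: i−7=b, y−7=r, v−7=o, d−7=w, u−7=n.

brown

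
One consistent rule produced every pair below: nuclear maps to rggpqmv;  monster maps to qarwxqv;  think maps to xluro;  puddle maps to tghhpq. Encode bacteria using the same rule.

fmgxqvum

The shift depends on letter class: consonant n→r is +4, but vowel u→g is +12. Two shifts are in play — +12 for a/e/i/o/u, +4 for every other letter.
Applying it to bacteria: b(cons)+4=f, a(vowel)+12=m, c(cons)+4=g, t(cons)+4=x, e(vowel)+12=q, r(cons)+4=v, i(vowel)+12=u, a(vowel)+12=m.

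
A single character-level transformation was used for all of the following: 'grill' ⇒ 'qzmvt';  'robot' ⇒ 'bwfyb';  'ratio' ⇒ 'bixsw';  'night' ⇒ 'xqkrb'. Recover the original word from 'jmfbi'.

Shifts by position in grill: pos 0: g→q (+10), pos 1: r→z (+8), pos 2: i→m (+4), pos 3: l→v (+10), pos 4: l→t (+8) — repeating every 3. It's a Vigenère-style cipher with numeric key [10,8,4]: position i shifts by key[i mod 3].
Reversing it on jmfbi: j−10=z, m−8=e, f−4=b, b−10=r, i−8=a.

zebra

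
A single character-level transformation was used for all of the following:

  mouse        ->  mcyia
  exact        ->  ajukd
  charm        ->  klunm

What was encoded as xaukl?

peach

m(12)→m(12) and o(14)→c(2) fit y≡21x+20 (mod 26); the inverse of 21 mod 26 is 5. This is an affine cipher: with a=0,…,z=25, each position x becomes (21x+20) mod 26.
Decoding xaukl: x(23)→5·(23−20)≡15=p; a(0)→5·(0−20)≡4=e; u(20)→5·(20−20)≡0=a; k(10)→5·(10−20)≡2=c; l(11)→5·(11−20)≡7=h (all mod 26).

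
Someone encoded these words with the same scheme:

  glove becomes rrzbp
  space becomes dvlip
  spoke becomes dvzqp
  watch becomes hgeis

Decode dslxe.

smart

Shifts by position in glove: pos 0: g→r (+11), pos 1: l→r (+6), pos 2: o→z (+11), pos 3: v→b (+6) — repeating every 2. The shifts repeat in a cycle of length 2: positions 0,1,… shift by +11, +6, then the pattern repeats.
Reversing it on dslxe: d−11=s, s−6=m, l−11=a, x−6=r, e−11=t.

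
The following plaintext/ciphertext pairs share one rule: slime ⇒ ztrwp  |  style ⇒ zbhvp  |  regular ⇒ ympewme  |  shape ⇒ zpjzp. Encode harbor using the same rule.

In slime: s→z is +7, l→t is +8, i→r is +9, m→w is +10 — the shift increases by 1 each position. The shift increases by 1 at each position, starting from +7: 7, 8, 9, ….
Applying it to harbor: h+7=o, a+8=i, r+9=a, b+10=l, o+11=z, r+12=d.

oialzd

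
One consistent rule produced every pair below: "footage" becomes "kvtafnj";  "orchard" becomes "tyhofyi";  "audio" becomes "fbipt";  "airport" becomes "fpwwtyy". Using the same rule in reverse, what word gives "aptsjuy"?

violent

A repeating key of period 2 is used — shifts +5, +7 over and over.
Decoding aptsjuy: a−5=v, p−7=i, t−5=o, s−7=l, j−5=e, u−7=n, y−5=t.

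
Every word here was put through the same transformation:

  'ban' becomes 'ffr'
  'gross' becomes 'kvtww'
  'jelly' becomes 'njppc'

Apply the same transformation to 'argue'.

fvkzj

The shift depends on letter class: consonant b→f is +4, but vowel a→f is +5. Vowels shift forward by 5 and consonants shift forward by 4.
Applying it to argue: a(vowel)+5=f, r(cons)+4=v, g(cons)+4=k, u(vowel)+5=z, e(vowel)+5=j.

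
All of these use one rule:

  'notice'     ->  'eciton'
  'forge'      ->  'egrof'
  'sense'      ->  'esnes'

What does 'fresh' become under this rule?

hserf

The output letters match the input read backwards: notice reversed is eciton. It's just the letters in reverse order.
For fresh: reverse → hserf.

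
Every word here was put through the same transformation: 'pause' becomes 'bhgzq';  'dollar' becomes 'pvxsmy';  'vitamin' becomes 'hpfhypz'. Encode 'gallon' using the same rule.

shxsau

Shifts by position in pause: pos 0: p→b (+12), pos 1: a→h (+7), pos 2: u→g (+12), pos 3: s→z (+7) — repeating every 2. The shifts repeat in a cycle of length 2: positions 0,1,… shift by +12, +7, then the pattern repeats.
On gallon: g+12=s, a+7=h, l+12=x, l+7=s, o+12=a, n+7=u.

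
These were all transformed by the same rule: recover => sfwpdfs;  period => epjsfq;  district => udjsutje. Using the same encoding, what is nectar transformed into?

The output letters match the input read backwards, each shifted +1: recover reversed is revocer. Read the word backwards and shift each letter +1.
On nectar: reverse → ratcen; then shift: r+1=s, a+1=b, t+1=u, c+1=d, e+1=f, n+1=o.

sbudfo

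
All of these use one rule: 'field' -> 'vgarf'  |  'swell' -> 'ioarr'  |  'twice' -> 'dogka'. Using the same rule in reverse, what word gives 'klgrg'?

f(5)→v(21) and i(8)→g(6) fit y≡21x+20 (mod 26); the inverse of 21 mod 26 is 5. Each letter's alphabet position (a=0..z=25) is mapped through 21·x+20 mod 26 — an affine cipher.
Decoding klgrg: k(10)→5·(10−20)≡2=c; l(11)→5·(11−20)≡7=h; g(6)→5·(6−20)≡8=i; r(17)→5·(17−20)≡11=l; g(6)→5·(6−20)≡8=i (all mod 26).

chili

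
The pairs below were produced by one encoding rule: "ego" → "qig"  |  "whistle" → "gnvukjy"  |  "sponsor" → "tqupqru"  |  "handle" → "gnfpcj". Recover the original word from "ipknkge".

ceiling

Two steps: reverse the string, then apply a Caesar shift of +2.
Reversing it on ipknkge: shift back: i−2=g, p−2=n, k−2=i, n−2=l, k−2=i, g−2=e, e−2=c → gniliec; then reverse → ceiling.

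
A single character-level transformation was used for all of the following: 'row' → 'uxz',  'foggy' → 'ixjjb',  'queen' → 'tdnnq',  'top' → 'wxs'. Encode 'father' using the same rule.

Two shifts are in play — +9 for a/e/i/o/u, +3 for every other letter.
On father: f(cons)+3=i, a(vowel)+9=j, t(cons)+3=w, h(cons)+3=k, e(vowel)+9=n, r(cons)+3=u.

ijwknu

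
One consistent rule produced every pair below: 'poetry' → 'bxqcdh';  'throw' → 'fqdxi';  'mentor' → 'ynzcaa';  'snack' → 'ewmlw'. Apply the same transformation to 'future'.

rdfddn

Shifts by position in poetry: pos 0: p→b (+12), pos 1: o→x (+9), pos 2: e→q (+12), pos 3: t→c (+9) — repeating every 2. It's a Vigenère-style cipher with numeric key [12,9]: position i shifts by key[i mod 2].
On future: f+12=r, u+9=d, t+12=f, u+9=d, r+12=d, e+9=n.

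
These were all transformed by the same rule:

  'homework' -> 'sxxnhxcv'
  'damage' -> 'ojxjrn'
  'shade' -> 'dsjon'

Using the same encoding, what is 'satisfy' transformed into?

The shift depends on letter class: consonant h→s is +11, but vowel o→x is +9. The rule splits by letter class: vowels +9, consonants +11.
For satisfy: s(cons)+11=d, a(vowel)+9=j, t(cons)+11=e, i(vowel)+9=r, s(cons)+11=d, f(cons)+11=q, y(cons)+11=j.

djerdqj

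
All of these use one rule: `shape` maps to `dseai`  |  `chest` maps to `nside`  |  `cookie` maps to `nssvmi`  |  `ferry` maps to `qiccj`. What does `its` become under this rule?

Two shifts are in play — +4 for a/e/i/o/u, +11 for every other letter.
On its: i(vowel)+4=m, t(cons)+11=e, s(cons)+11=d.

med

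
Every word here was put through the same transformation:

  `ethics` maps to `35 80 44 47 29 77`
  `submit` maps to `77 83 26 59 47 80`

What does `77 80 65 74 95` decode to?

e(#5)→35 and t(#20)→80: differences scale by 3, so n = 3·pos + 20. Each letter becomes 3×(its alphabet position, a=1..z=26) + 20.
Decoding 77 80 65 74 95: 77→(77−20)÷3=19=s, 80→(80−20)÷3=20=t, 65→(65−20)÷3=15=o, 74→(74−20)÷3=18=r, 95→(95−20)÷3=25=y.

story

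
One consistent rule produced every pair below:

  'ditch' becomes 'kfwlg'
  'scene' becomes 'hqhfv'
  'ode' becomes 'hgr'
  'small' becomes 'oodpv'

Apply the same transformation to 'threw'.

zhukw

The output letters match the input read backwards, each shifted +3: ditch reversed is hctid. Two steps: reverse the string, then apply a Caesar shift of +3.
On threw: reverse → werht; then shift: w+3=z, e+3=h, r+3=u, h+3=k, t+3=w.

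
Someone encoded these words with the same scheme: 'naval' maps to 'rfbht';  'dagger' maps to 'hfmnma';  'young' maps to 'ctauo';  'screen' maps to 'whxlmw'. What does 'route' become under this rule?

vtaam

Each letter shifts forward by (position + 4), i.e. 4, 5, 6, … — the shift grows by one for each successive letter.
Applying it to route: r+4=v, o+5=t, u+6=a, t+7=a, e+8=m.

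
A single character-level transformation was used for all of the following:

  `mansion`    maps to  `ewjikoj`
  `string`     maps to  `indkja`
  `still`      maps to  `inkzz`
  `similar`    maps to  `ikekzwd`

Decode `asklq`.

m(12)→e(4) and a(0)→w(22) fit y≡5x+22 (mod 26); the inverse of 5 mod 26 is 21. Each letter's alphabet position (a=0..z=25) is mapped through 5·x+22 mod 26 — an affine cipher.
Reversing it on asklq: a(0)→21·(0−22)≡6=g; s(18)→21·(18−22)≡20=u; k(10)→21·(10−22)≡8=i; l(11)→21·(11−22)≡3=d; q(16)→21·(16−22)≡4=e (all mod 26).

guide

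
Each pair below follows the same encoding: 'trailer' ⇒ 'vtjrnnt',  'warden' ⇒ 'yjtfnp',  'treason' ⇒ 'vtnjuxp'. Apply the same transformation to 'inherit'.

rpjntrv

The shift depends on letter class: consonant t→v is +2, but vowel a→j is +9. The rule splits by letter class: vowels +9, consonants +2.
Applying it to inherit: i(vowel)+9=r, n(cons)+2=p, h(cons)+2=j, e(vowel)+9=n, r(cons)+2=t, i(vowel)+9=r, t(cons)+2=v.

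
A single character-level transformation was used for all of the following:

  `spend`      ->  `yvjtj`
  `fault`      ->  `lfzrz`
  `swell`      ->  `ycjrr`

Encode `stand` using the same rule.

The shift depends on letter class: consonant s→y is +6, but vowel e→j is +5. Vowels shift forward by 5 and consonants shift forward by 6.
On stand: s(cons)+6=y, t(cons)+6=z, a(vowel)+5=f, n(cons)+6=t, d(cons)+6=j.

yzftj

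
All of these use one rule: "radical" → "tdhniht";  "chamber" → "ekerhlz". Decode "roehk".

place

In radical: r→t is +2, a→d is +3, d→h is +4, i→n is +5 — the shift increases by 1 each position. The shift increases by 1 at each position, starting from +2: 2, 3, 4, ….
Undoing it on roehk: r−2=p, o−3=l, e−4=a, h−5=c, k−6=e.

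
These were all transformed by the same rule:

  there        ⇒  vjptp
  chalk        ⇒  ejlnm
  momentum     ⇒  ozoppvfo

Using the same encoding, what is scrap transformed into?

uetlr

The shift depends on letter class: consonant t→v is +2, but vowel e→p is +11. Vowels shift forward by 11 and consonants shift forward by 2.
On scrap: s(cons)+2=u, c(cons)+2=e, r(cons)+2=t, a(vowel)+11=l, p(cons)+2=r.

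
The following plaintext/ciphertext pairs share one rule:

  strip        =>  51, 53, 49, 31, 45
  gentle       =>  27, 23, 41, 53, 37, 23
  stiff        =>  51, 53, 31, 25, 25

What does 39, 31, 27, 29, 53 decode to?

might

The formula is n = 2×(alphabet index, a=1) + 13.
Undoing it on 39, 31, 27, 29, 53: 39→(39−13)÷2=13=m, 31→(31−13)÷2=9=i, 27→(27−13)÷2=7=g, 29→(29−13)÷2=8=h, 53→(53−13)÷2=20=t.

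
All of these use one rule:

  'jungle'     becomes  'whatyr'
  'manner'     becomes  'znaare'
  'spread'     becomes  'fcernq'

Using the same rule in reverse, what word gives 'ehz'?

rum

Compare letters: j→w is +13, u→h is +13, n→a is +13 — a constant shift. It's a constant shift of +13 (ROT13).
Reversing it on ehz: e−13=r, h−13=u, z−13=m.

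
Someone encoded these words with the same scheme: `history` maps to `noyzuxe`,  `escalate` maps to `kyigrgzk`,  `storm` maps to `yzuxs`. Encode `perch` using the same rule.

vkxin

Every letter moves 6 places later in the alphabet, wrapping around z→a.
For perch: p+6=v, e+6=k, r+6=x, c+6=i, h+6=n.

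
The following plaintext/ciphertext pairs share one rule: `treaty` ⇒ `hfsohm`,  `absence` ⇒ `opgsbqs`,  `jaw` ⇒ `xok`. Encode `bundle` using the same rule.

pibrzs

Every letter moves 14 places later in the alphabet, wrapping around z→a.
On bundle: b+14=p, u+14=i, n+14=b, d+14=r, l+14=z, e+14=s.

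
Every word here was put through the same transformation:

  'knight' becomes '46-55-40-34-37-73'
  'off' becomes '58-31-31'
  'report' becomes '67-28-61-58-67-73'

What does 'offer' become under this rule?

k(#11)→46 and n(#14)→55: differences scale by 3, so n = 3·pos + 13. Each letter becomes 3×(its alphabet position, a=1..z=26) + 13.
For offer: o=15→58, f=6→31, f=6→31, e=5→28, r=18→67.

58-31-31-28-67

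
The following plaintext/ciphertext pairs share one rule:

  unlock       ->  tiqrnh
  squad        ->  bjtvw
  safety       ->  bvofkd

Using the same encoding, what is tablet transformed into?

This is an affine cipher: with a=0,…,z=25, each position x becomes (9x+21) mod 26.
For tablet: t(19)→9·19+21≡10=k; a(0)→9·0+21≡21=v; b(1)→9·1+21≡4=e; l(11)→9·11+21≡16=q; e(4)→9·4+21≡5=f; t(19)→9·19+21≡10=k (all mod 26).

kveqfk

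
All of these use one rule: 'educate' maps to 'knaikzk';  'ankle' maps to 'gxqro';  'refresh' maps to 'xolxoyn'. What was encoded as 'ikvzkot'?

captain

Shifts by position in educate: pos 0: e→k (+6), pos 1: d→n (+10), pos 2: u→a (+6), pos 3: c→i (+6), pos 4: a→k (+10), pos 5: t→z (+6) — repeating every 3. It's a Vigenère-style cipher with numeric key [6,10,6]: position i shifts by key[i mod 3].
Reversing it on ikvzkot: i−6=c, k−10=a, v−6=p, z−6=t, k−10=a, o−6=i, t−6=n.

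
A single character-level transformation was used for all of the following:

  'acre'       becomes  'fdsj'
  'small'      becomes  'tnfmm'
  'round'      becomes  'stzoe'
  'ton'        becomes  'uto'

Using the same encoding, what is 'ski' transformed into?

Vowels shift forward by 5 and consonants shift forward by 1.
On ski: s(cons)+1=t, k(cons)+1=l, i(vowel)+5=n.

tln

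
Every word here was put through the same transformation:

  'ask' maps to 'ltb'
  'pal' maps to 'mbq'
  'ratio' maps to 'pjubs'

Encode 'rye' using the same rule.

The output letters match the input read backwards, each shifted +1: ask reversed is ksa. Read the word backwards and shift each letter +1.
For rye: reverse → eyr; then shift: e+1=f, y+1=z, r+1=s.

fzs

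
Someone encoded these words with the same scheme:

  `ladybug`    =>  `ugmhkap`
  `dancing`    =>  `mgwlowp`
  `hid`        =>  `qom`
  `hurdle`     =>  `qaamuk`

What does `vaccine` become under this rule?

The shift depends on letter class: consonant l→u is +9, but vowel a→g is +6. Vowels shift forward by 6 and consonants shift forward by 9.
On vaccine: v(cons)+9=e, a(vowel)+6=g, c(cons)+9=l, c(cons)+9=l, i(vowel)+6=o, n(cons)+9=w, e(vowel)+6=k.

egllowk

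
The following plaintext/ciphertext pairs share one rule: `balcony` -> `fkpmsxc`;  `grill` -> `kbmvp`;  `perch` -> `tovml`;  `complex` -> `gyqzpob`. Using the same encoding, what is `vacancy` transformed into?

Shifts by position in balcony: pos 0: b→f (+4), pos 1: a→k (+10), pos 2: l→p (+4), pos 3: c→m (+10) — repeating every 2. It's a Vigenère-style cipher with numeric key [4,10]: position i shifts by key[i mod 2].
Applying it to vacancy: v+4=z, a+10=k, c+4=g, a+10=k, n+4=r, c+10=m, y+4=c.

zkgkrmc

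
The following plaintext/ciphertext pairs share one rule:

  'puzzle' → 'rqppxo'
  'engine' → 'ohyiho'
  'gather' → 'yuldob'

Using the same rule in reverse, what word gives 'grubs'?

p(15)→r(17) and u(20)→q(16) fit y≡5x+20 (mod 26); the inverse of 5 mod 26 is 21. Each letter's alphabet position (a=0..z=25) is mapped through 5·x+20 mod 26 — an affine cipher.
Undoing it on grubs: g(6)→21·(6−20)≡18=s; r(17)→21·(17−20)≡15=p; u(20)→21·(20−20)≡0=a; b(1)→21·(1−20)≡17=r; s(18)→21·(18−20)≡10=k (all mod 26).

spark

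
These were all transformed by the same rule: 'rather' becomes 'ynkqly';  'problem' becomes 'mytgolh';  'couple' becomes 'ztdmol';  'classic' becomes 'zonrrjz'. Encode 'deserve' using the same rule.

r(17)→y(24) and a(0)→n(13) fit y≡19x+13 (mod 26); the inverse of 19 mod 26 is 11. Treating letters as 0–25, the rule is x ↦ 19x + 13 (mod 26).
For deserve: d(3)→19·3+13≡18=s; e(4)→19·4+13≡11=l; s(18)→19·18+13≡17=r; e(4)→19·4+13≡11=l; r(17)→19·17+13≡24=y; v(21)→19·21+13≡22=w; e(4)→19·4+13≡11=l (all mod 26).

slrlywl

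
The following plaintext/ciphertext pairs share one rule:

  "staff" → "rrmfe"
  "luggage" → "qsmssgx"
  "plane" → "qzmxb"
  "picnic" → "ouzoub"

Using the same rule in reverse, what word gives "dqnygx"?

lumber

The output letters match the input read backwards, each shifted +12: staff reversed is ffats. Read the word backwards and shift each letter +12.
Decoding dqnygx: shift back: d−12=r, q−12=e, n−12=b, y−12=m, g−12=u, x−12=l → rebmul; then reverse → lumber.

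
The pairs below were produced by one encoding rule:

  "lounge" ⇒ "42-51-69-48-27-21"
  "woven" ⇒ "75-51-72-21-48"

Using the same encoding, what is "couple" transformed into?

15-51-69-54-42-21

l(#12)→42 and o(#15)→51: differences scale by 3, so n = 3·pos + 6. Each letter becomes 3×(its alphabet position, a=1..z=26) + 6.
On couple: c=3→15, o=15→51, u=21→69, p=16→54, l=12→42, e=5→21.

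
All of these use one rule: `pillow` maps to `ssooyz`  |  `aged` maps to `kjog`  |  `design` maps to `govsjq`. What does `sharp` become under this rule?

vkkus

The shift depends on letter class: consonant p→s is +3, but vowel i→s is +10. Vowels shift forward by 10 and consonants shift forward by 3.
On sharp: s(cons)+3=v, h(cons)+3=k, a(vowel)+10=k, r(cons)+3=u, p(cons)+3=s.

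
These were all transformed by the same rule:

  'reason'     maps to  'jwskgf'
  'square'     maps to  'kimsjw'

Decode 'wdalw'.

elite

Compare letters: r→j is +18, e→w is +18, a→s is +18 — a constant shift. Each letter is shifted forward by 18 in the alphabet (a Caesar shift of +18).
Reversing it on wdalw: w−18=e, d−18=l, a−18=i, l−18=t, w−18=e.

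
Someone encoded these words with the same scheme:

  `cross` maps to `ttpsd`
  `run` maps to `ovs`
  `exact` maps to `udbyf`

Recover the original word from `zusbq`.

The output letters match the input read backwards, each shifted +1: cross reversed is ssorc. Read the word backwards and shift each letter +1.
Reversing it on zusbq: shift back: z−1=y, u−1=t, s−1=r, b−1=a, q−1=p → ytrap; then reverse → party.

party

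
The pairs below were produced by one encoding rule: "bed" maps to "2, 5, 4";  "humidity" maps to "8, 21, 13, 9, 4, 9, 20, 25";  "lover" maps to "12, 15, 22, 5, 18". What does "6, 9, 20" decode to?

b is letter #2 and maps to 2: an offset of 0. Each letter is replaced by its alphabet position (a=1, b=2, …, z=26).
Undoing it on 6, 9, 20: 6=f, 9=i, 20=t.

fit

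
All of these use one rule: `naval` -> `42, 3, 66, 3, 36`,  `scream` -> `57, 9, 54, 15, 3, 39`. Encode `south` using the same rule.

n(#14)→42 and a(#1)→3: differences scale by 3, so n = 3·pos + 0. With a=1..z=26, the number is 3·pos.
Applying it to south: s=19→57, o=15→45, u=21→63, t=20→60, h=8→24.

57, 45, 63, 60, 24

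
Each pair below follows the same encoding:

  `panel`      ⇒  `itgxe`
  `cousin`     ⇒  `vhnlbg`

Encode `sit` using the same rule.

Compare letters: p→i is +19, a→t is +19, n→g is +19 — a constant shift. Every letter moves 19 places later in the alphabet, wrapping around z→a.
For sit: s+19=l, i+19=b, t+19=m.

lbm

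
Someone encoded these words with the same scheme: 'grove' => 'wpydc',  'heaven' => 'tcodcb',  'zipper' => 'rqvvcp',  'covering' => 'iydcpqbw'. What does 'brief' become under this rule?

g(6)→w(22) and r(17)→p(15) fit y≡23x+14 (mod 26); the inverse of 23 mod 26 is 17. Treating letters as 0–25, the rule is x ↦ 23x + 14 (mod 26).
For brief: b(1)→23·1+14≡11=l; r(17)→23·17+14≡15=p; i(8)→23·8+14≡16=q; e(4)→23·4+14≡2=c; f(5)→23·5+14≡25=z (all mod 26).

lpqcz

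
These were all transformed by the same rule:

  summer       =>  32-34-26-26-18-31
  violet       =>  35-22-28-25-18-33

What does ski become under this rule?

32-24-22

Letters become their 1-based position plus 13 (so a→14, b→15, …).
On ski: s=19→32, k=11→24, i=9→22.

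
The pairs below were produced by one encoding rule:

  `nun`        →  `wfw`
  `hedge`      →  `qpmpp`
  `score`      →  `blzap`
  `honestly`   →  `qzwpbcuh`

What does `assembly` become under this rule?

lbbpvkuh

The shift depends on letter class: consonant n→w is +9, but vowel u→f is +11. Vowels shift forward by 11 and consonants shift forward by 9.
On assembly: a(vowel)+11=l, s(cons)+9=b, s(cons)+9=b, e(vowel)+11=p, m(cons)+9=v, b(cons)+9=k, l(cons)+9=u, y(cons)+9=h.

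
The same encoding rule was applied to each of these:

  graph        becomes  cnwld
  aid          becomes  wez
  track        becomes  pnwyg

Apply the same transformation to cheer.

ydaan

Each letter is shifted forward by 22 in the alphabet (a Caesar shift of +22).
For cheer: c+22=y, h+22=d, e+22=a, e+22=a, r+22=n.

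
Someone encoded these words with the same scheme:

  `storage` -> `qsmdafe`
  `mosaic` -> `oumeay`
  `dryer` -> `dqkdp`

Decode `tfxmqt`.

The output letters match the input read backwards, each shifted +12: storage reversed is egarots. Read the word backwards and shift each letter +12.
Decoding tfxmqt: shift back: t−12=h, f−12=t, x−12=l, m−12=a, q−12=e, t−12=h → htlaeh; then reverse → health.

health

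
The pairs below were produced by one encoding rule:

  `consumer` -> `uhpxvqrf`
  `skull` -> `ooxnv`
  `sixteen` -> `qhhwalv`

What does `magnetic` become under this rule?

flwhqjdp

Read the word backwards and shift each letter +3.
For magnetic: reverse → citengam; then shift: c+3=f, i+3=l, t+3=w, e+3=h, n+3=q, g+3=j, a+3=d, m+3=p.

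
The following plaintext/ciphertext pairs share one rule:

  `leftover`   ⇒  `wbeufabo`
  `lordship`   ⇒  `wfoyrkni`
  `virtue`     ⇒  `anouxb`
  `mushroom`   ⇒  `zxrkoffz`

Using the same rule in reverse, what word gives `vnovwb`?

l(11)→w(22) and e(4)→b(1) fit y≡3x+15 (mod 26); the inverse of 3 mod 26 is 9. This is an affine cipher: with a=0,…,z=25, each position x becomes (3x+15) mod 26.
Reversing it on vnovwb: v(21)→9·(21−15)≡2=c; n(13)→9·(13−15)≡8=i; o(14)→9·(14−15)≡17=r; v(21)→9·(21−15)≡2=c; w(22)→9·(22−15)≡11=l; b(1)→9·(1−15)≡4=e (all mod 26).

circle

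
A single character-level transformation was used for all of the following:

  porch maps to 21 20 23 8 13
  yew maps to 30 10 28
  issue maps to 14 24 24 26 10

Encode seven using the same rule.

p is letter #16 and maps to 21: an offset of 5. Letters become their 1-based position plus 5 (so a→6, b→7, …).
For seven: s=19→24, e=5→10, v=22→27, e=5→10, n=14→19.

24 10 27 10 19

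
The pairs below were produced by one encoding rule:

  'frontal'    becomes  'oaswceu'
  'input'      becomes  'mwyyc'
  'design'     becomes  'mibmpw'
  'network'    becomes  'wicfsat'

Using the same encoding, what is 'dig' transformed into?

The rule splits by letter class: vowels +4, consonants +9.
For dig: d(cons)+9=m, i(vowel)+4=m, g(cons)+9=p.

mmp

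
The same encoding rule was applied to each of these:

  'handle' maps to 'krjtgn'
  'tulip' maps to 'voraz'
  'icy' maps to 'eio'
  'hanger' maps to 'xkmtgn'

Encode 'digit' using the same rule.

zomoj

The output letters match the input read backwards, each shifted +6: handle reversed is eldnah. The word is reversed, then every letter is shifted forward by 6.
Applying it to digit: reverse → tigid; then shift: t+6=z, i+6=o, g+6=m, i+6=o, d+6=j.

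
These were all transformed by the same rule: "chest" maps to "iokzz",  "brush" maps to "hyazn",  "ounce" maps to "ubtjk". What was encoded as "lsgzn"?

Shifts by position in chest: pos 0: c→i (+6), pos 1: h→o (+7), pos 2: e→k (+6), pos 3: s→z (+7) — repeating every 2. The shifts repeat in a cycle of length 2: positions 0,1,… shift by +6, +7, then the pattern repeats.
Undoing it on lsgzn: l−6=f, s−7=l, g−6=a, z−7=s, n−6=h.

flash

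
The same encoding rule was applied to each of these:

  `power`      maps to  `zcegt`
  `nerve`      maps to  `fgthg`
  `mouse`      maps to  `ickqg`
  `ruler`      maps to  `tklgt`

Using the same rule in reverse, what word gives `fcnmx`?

p(15)→z(25) and o(14)→c(2) fit y≡23x+18 (mod 26); the inverse of 23 mod 26 is 17. Each letter's alphabet position (a=0..z=25) is mapped through 23·x+18 mod 26 — an affine cipher.
Reversing it on fcnmx: f(5)→17·(5−18)≡13=n; c(2)→17·(2−18)≡14=o; n(13)→17·(13−18)≡19=t; m(12)→17·(12−18)≡2=c; x(23)→17·(23−18)≡7=h (all mod 26).

notch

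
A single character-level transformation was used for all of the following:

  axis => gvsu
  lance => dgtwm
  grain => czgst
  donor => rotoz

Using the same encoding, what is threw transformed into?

pxzma

Treating letters as 0–25, the rule is x ↦ 21x + 6 (mod 26).
On threw: t(19)→21·19+6≡15=p; h(7)→21·7+6≡23=x; r(17)→21·17+6≡25=z; e(4)→21·4+6≡12=m; w(22)→21·22+6≡0=a (all mod 26).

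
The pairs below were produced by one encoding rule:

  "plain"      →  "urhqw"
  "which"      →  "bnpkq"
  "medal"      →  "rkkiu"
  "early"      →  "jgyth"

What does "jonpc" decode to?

eight

In plain: p→u is +5, l→r is +6, a→h is +7, i→q is +8 — the shift increases by 1 each position. Letter i (0-indexed) is shifted by i+5, so successive shifts are 5, 6, 7, ….
Decoding jonpc: j−5=e, o−6=i, n−7=g, p−8=h, c−9=t.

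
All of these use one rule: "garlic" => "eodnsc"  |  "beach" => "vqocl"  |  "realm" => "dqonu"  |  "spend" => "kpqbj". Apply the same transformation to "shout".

kliyr

Each letter's alphabet position (a=0..z=25) is mapped through 7·x+14 mod 26 — an affine cipher.
On shout: s(18)→7·18+14≡10=k; h(7)→7·7+14≡11=l; o(14)→7·14+14≡8=i; u(20)→7·20+14≡24=y; t(19)→7·19+14≡17=r (all mod 26).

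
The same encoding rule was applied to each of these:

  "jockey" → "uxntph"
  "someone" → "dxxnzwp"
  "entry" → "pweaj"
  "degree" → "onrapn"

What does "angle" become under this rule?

Shifts by position in jockey: pos 0: j→u (+11), pos 1: o→x (+9), pos 2: c→n (+11), pos 3: k→t (+9) — repeating every 2. The shifts repeat in a cycle of length 2: positions 0,1,… shift by +11, +9, then the pattern repeats.
On angle: a+11=l, n+9=w, g+11=r, l+9=u, e+11=p.

lwrup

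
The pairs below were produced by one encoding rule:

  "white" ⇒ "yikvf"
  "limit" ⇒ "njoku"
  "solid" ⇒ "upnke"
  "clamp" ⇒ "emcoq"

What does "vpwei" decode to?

touch

Shifts by position in white: pos 0: w→y (+2), pos 1: h→i (+1), pos 2: i→k (+2), pos 3: t→v (+2), pos 4: e→f (+1) — repeating every 3. A repeating key of period 3 is used — shifts +2, +1, +2 over and over.
Reversing it on vpwei: v−2=t, p−1=o, w−2=u, e−2=c, i−1=h.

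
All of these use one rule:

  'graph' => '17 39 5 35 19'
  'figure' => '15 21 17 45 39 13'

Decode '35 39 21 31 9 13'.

Each letter becomes 2×(its alphabet position, a=1..z=26) + 3.
Decoding 35 39 21 31 9 13: 35→(35−3)÷2=16=p, 39→(39−3)÷2=18=r, 21→(21−3)÷2=9=i, 31→(31−3)÷2=14=n, 9→(9−3)÷2=3=c, 13→(13−3)÷2=5=e.

prince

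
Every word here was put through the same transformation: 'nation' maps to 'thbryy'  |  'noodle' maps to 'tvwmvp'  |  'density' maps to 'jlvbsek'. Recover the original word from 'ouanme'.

insect

The shift increases by 1 at each position, starting from +6: 6, 7, 8, ….
Decoding ouanme: o−6=i, u−7=n, a−8=s, n−9=e, m−10=c, e−11=t.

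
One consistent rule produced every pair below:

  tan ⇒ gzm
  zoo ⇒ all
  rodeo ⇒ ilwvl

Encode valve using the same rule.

ezoev

Each pair mirrors across the alphabet (t↔g, a↔z, n↔m): positions sum to 25. This is the alphabet-reversal cipher (Atbash): a becomes z, b becomes y, etc.
On valve: v↔e, a↔z, l↔o, v↔e, e↔v.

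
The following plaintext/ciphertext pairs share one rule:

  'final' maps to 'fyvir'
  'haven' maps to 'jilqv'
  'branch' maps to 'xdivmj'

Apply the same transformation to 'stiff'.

f(5)→f(5) and i(8)→y(24) fit y≡15x+8 (mod 26); the inverse of 15 mod 26 is 7. Each letter's alphabet position (a=0..z=25) is mapped through 15·x+8 mod 26 — an affine cipher.
On stiff: s(18)→15·18+8≡18=s; t(19)→15·19+8≡7=h; i(8)→15·8+8≡24=y; f(5)→15·5+8≡5=f; f(5)→15·5+8≡5=f (all mod 26).

shyff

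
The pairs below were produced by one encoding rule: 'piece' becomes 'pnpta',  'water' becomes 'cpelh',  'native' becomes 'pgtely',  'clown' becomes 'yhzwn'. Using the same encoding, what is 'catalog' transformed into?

rzwleln

The output letters match the input read backwards, each shifted +11: piece reversed is eceip. The word is reversed, then every letter is shifted forward by 11.
For catalog: reverse → golatac; then shift: g+11=r, o+11=z, l+11=w, a+11=l, t+11=e, a+11=l, c+11=n.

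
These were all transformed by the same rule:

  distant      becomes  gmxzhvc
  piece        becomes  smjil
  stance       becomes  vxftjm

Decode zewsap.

warmth

In distant: d→g is +3, i→m is +4, s→x is +5, t→z is +6 — the shift increases by 1 each position. Letter i (0-indexed) is shifted by i+3, so successive shifts are 3, 4, 5, ….
Reversing it on zewsap: z−3=w, e−4=a, w−5=r, s−6=m, a−7=t, p−8=h.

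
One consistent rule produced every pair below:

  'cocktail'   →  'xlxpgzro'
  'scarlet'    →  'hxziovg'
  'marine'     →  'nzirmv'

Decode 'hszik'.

sharp

Each pair mirrors across the alphabet (c↔x, o↔l, c↔x): positions sum to 25. This is the alphabet-reversal cipher (Atbash): a becomes z, b becomes y, etc.
Decoding hszik: h↔s, s↔h, z↔a, i↔r, k↔p.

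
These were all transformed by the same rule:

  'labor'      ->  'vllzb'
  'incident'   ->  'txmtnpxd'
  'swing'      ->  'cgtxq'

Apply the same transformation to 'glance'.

qvlxmp

The shift depends on letter class: consonant l→v is +10, but vowel a→l is +11. Vowels shift forward by 11 and consonants shift forward by 10.
On glance: g(cons)+10=q, l(cons)+10=v, a(vowel)+11=l, n(cons)+10=x, c(cons)+10=m, e(vowel)+11=p.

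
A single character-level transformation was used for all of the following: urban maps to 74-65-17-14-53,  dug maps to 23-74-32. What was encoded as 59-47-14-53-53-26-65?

u(#21)→74 and r(#18)→65: differences scale by 3, so n = 3·pos + 11. The formula is n = 3×(alphabet index, a=1) + 11.
Undoing it on 59-47-14-53-53-26-65: 59→(59−11)÷3=16=p, 47→(47−11)÷3=12=l, 14→(14−11)÷3=1=a, 53→(53−11)÷3=14=n, 53→(53−11)÷3=14=n, 26→(26−11)÷3=5=e, 65→(65−11)÷3=18=r.

planner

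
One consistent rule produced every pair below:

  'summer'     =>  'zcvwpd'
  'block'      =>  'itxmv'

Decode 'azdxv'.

trunk

In summer: s→z is +7, u→c is +8, m→v is +9, m→w is +10 — the shift increases by 1 each position. Letter i (0-indexed) is shifted by i+7, so successive shifts are 7, 8, 9, ….
Decoding azdxv: a−7=t, z−8=r, d−9=u, x−10=n, v−11=k.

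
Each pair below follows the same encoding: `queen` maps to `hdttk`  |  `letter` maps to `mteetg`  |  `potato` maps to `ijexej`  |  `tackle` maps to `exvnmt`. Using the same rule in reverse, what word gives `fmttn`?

sleek

Treating letters as 0–25, the rule is x ↦ 25x + 23 (mod 26).
Reversing it on fmttn: f(5)→25·(5−23)≡18=s; m(12)→25·(12−23)≡11=l; t(19)→25·(19−23)≡4=e; t(19)→25·(19−23)≡4=e; n(13)→25·(13−23)≡10=k (all mod 26).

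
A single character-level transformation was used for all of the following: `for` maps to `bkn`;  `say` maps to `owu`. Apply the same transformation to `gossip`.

ckooel

Every letter moves 22 places later in the alphabet, wrapping around z→a.
On gossip: g+22=c, o+22=k, s+22=o, s+22=o, i+22=e, p+22=l.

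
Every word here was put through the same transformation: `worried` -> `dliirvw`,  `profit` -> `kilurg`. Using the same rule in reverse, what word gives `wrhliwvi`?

disorder

Each pair mirrors across the alphabet (w↔d, o↔l, r↔i): positions sum to 25. This is the alphabet-reversal cipher (Atbash): a becomes z, b becomes y, etc.
Undoing it on wrhliwvi: w↔d, r↔i, h↔s, l↔o, i↔r, w↔d, v↔e, i↔r.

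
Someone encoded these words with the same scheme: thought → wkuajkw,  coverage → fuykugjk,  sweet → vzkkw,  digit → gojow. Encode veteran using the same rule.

The shift depends on letter class: consonant t→w is +3, but vowel o→u is +6. Vowels shift forward by 6 and consonants shift forward by 3.
Applying it to veteran: v(cons)+3=y, e(vowel)+6=k, t(cons)+3=w, e(vowel)+6=k, r(cons)+3=u, a(vowel)+6=g, n(cons)+3=q.

ykwkugq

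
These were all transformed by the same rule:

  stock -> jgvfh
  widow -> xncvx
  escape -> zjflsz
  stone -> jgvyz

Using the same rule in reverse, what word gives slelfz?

s(18)→j(9) and t(19)→g(6) fit y≡23x+11 (mod 26); the inverse of 23 mod 26 is 17. Treating letters as 0–25, the rule is x ↦ 23x + 11 (mod 26).
Reversing it on slelfz: s(18)→17·(18−11)≡15=p; l(11)→17·(11−11)≡0=a; e(4)→17·(4−11)≡11=l; l(11)→17·(11−11)≡0=a; f(5)→17·(5−11)≡2=c; z(25)→17·(25−11)≡4=e (all mod 26).

palace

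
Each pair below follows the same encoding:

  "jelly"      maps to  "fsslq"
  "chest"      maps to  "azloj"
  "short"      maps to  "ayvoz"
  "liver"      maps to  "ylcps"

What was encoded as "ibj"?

cub

Two steps: reverse the string, then apply a Caesar shift of +7.
Decoding ibj: shift back: i−7=b, b−7=u, j−7=c → buc; then reverse → cub.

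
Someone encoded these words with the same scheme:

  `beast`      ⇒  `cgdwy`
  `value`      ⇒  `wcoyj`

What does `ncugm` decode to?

In beast: b→c is +1, e→g is +2, a→d is +3, s→w is +4 — the shift increases by 1 each position. Each letter shifts forward by (position + 1), i.e. 1, 2, 3, … — the shift grows by one for each successive letter.
Decoding ncugm: n−1=m, c−2=a, u−3=r, g−4=c, m−5=h.

march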